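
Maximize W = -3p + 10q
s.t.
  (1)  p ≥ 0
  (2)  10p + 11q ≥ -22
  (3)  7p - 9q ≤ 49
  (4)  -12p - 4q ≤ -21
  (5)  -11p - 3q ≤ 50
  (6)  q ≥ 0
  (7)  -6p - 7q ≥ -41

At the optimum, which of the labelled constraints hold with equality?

Feasible corners and W = -3p + 10q:
  (0, 21/4) → W = 105/2
  (0, 41/7) → W = 410/7
  (7/4, 0) → W = -21/4
  (41/6, 0) → W = -41/2

The maximum is at (0, 41/7). Substituting into each constraint, equality holds for (1) and (7); the remaining constraints have slack.

(1) and (7)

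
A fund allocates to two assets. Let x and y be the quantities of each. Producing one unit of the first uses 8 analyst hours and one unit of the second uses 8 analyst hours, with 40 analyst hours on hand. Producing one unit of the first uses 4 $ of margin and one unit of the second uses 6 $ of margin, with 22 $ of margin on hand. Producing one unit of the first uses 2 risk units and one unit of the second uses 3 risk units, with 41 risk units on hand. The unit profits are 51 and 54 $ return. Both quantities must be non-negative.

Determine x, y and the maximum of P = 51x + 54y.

Corner points and P = 51x + 54y:
  (0, 0) → P = 0
  (0, 11/3) → P = 198
  (5, 0) → P = 255
  (4, 1) → P = 258

x = 4, y = 1, maximum P = 258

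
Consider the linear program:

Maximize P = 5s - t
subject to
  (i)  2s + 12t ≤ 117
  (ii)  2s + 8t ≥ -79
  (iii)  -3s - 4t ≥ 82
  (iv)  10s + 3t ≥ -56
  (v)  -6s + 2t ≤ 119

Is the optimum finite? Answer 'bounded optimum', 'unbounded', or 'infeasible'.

The boundaries 2s + 12t = 117 and 10s + 3t = -56 meet at (-341/38, 641/57), but that point violates -3s - 4t ≥ 82. Every candidate vertex is excluded by some other constraint, so the feasible region is empty.

infeasible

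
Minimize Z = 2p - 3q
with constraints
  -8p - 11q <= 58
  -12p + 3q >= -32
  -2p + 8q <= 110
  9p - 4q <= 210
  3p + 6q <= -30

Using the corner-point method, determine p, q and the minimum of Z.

p = -6/5, q = -22/5, minimum Z = 54/5

Vertices and Z = 2p - 3q:
  (89/78, -238/39) → Z = 803/39
  (-6/5, -22/5) → Z = 54/5
  (34/27, -152/27) → Z = 524/27

The binding constraints are -8p - 11q = 58 and 3p + 6q = -30.
Solving simultaneously gives p = -6/5, q = -22/5.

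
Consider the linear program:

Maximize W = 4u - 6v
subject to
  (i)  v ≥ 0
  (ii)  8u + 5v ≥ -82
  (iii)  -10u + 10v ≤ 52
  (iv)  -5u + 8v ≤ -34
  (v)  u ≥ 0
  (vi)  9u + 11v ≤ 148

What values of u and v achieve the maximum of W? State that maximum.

The binding constraints are v = 0 and 9u + 11v = 148.
Solving simultaneously gives u = 148/9, v = 0.

u = 148/9, v = 0, maximum W = 592/9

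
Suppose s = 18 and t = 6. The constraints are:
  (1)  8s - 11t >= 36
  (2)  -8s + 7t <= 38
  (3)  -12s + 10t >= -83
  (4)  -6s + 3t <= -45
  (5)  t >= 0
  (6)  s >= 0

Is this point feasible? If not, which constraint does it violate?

Constraint (3): -12s + 10t = -156, which is not ≥ -83. All other constraints are satisfied.

not feasible — violates (3)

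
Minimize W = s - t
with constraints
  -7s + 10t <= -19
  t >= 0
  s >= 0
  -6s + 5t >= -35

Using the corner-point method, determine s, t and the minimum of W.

Extreme points and W = s - t:
  (19/7, 0) → W = 19/7
  (51/5, 131/25) → W = 124/25
  (35/6, 0) → W = 35/6

s = 19/7, t = 0, minimum W = 19/7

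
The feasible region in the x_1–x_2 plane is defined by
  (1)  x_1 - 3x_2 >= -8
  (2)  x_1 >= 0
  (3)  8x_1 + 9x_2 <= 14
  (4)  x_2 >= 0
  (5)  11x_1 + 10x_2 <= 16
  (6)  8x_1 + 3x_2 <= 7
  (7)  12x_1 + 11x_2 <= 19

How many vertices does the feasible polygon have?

5

Intersecting each pair of boundary lines and keeping only the points that satisfy every inequality leaves:
  (0, 14/9)
  (0, 0)
  (4/19, 26/19)
  (7/8, 0)
  (22/47, 51/47)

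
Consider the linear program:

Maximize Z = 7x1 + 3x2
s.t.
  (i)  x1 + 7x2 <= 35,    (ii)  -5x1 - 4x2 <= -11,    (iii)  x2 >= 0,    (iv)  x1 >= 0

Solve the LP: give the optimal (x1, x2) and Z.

Extreme points and Z = 7x1 + 3x2:
  (35, 0) → Z = 245
  (0, 5) → Z = 15
  (11/5, 0) → Z = 77/5
  (0, 11/4) → Z = 33/4

At the optimal vertex, x1 + 7x2 = 35 and x2 = 0.
Solving simultaneously gives x1 = 35, x2 = 0.

x1 = 35, x2 = 0, maximum Z = 245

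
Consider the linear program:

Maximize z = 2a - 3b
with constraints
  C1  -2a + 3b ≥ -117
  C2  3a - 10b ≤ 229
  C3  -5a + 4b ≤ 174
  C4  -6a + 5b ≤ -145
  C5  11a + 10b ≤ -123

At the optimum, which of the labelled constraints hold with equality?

C2 and C5

Feasible corners and z = 2a - 3b:
  (61/9, -313/15) → z = 3427/45
  (53/7, -722/35) → z = 2696/35
  (167/23, -2333/115) → z = 8669/115

The maximum is at (53/7, -722/35). Substituting into each constraint, equality holds for C2 and C5; the remaining constraints have slack.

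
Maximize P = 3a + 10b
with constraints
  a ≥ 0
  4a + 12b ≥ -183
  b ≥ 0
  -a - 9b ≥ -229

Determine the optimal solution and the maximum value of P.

Corner points and P = 3a + 10b:
  (0, 0) → P = 0
  (0, 229/9) → P = 2290/9
  (229, 0) → P = 687

a = 229, b = 0, maximum P = 687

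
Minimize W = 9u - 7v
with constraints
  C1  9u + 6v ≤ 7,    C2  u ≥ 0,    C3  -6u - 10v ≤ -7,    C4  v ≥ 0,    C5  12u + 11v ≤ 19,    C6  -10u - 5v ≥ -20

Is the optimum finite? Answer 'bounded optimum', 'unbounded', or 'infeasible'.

Vertices and W = 9u - 7v:
  (0, 7/6) → W = -49/6
  (14/27, 7/18) → W = 35/18
  (0, 7/10) → W = -49/10
The feasible region has finitely many vertices and no improving ray; the minimum is -49/6 at (0, 7/6).

bounded optimum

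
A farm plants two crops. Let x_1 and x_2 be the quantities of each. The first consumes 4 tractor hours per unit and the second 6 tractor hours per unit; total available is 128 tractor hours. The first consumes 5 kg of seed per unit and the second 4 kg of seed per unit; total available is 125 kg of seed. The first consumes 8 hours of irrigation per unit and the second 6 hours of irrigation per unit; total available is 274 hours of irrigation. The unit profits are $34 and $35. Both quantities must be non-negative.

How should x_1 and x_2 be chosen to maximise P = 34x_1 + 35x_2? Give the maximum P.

x_1 = 17, x_2 = 10, maximum P = 928

The optimum lies where 4x_1 + 6x_2 = 128 and 5x_1 + 4x_2 = 125.
Solving simultaneously gives x_1 = 17, x_2 = 10.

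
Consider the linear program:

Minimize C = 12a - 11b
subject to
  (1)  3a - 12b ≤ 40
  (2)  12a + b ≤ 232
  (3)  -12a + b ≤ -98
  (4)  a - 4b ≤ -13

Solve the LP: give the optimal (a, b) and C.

a = 55/4, b = 67, minimum C = -572

Extreme points and C = 12a - 11b:
  (55/4, 67) → C = -572
  (915/49, 388/49) → C = 6712/49
  (405/47, 254/47) → C = 2066/47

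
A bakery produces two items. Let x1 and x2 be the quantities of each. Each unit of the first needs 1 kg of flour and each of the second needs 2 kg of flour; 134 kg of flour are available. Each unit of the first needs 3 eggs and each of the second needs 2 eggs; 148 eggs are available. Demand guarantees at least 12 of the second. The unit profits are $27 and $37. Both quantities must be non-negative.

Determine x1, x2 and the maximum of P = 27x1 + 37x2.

Corner points and P = 27x1 + 37x2:
  (0, 67) → P = 2479
  (0, 12) → P = 444
  (7, 127/2) → P = 5077/2
  (124/3, 12) → P = 1560

The optimum lies where x1 + 2x2 = 134 and 3x1 + 2x2 = 148.
Solving simultaneously gives x1 = 7, x2 = 127/2.

x1 = 7, x2 = 127/2, maximum P = 5077/2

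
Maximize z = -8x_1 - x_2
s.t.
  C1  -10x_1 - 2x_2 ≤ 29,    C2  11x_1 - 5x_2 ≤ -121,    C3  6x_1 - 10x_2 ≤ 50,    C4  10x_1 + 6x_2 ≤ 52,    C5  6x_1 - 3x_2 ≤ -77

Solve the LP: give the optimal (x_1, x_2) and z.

Vertices and z = -8x_1 - x_2:
  (-139/20, 81/4) → z = 707/20
  (-241/42, 298/21) → z = 222/7
  (-51/11, 541/33) → z = 683/33

x_1 = -139/20, x_2 = 81/4, maximum z = 707/20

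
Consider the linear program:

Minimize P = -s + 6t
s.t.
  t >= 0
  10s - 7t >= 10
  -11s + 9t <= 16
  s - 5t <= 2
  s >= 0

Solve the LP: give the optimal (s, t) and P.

Feasible corners and P = -s + 6t:
  (1, 0) → P = -1
  (2, 0) → P = -2
  (202/13, 270/13) → P = 1418/13
The feasible region is unbounded (it extends along (5, 1), (9, 11)), but P strictly increases along every unbounded feasible direction, so there is no improving ray and the minimum is attained at a vertex.

s = 2, t = 0, minimum P = -2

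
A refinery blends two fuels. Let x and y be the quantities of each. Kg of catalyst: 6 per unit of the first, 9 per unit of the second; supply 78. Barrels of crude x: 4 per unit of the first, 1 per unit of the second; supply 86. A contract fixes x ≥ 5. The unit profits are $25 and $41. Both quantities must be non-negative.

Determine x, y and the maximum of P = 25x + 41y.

Extreme points and P = 25x + 41y:
  (13, 0) → P = 325
  (5, 0) → P = 125
  (5, 16/3) → P = 1031/3

x = 5, y = 16/3, maximum P = 1031/3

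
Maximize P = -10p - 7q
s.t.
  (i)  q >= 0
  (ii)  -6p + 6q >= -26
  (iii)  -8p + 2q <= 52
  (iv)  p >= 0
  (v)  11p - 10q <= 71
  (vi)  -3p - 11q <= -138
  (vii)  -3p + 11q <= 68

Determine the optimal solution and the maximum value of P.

Vertices and P = -10p - 7q:
  (557/42, 125/14) → P = -8195/42
  (347/24, 81/8) → P = -5171/24
  (35/3, 103/11) → P = -6013/33

p = 35/3, q = 103/11, maximum P = -6013/33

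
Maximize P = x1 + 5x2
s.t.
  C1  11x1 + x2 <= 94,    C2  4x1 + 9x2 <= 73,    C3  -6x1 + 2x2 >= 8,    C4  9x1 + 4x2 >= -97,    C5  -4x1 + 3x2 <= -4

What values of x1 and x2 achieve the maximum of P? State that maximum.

x1 = -16/5, x2 = -28/5, maximum P = -156/5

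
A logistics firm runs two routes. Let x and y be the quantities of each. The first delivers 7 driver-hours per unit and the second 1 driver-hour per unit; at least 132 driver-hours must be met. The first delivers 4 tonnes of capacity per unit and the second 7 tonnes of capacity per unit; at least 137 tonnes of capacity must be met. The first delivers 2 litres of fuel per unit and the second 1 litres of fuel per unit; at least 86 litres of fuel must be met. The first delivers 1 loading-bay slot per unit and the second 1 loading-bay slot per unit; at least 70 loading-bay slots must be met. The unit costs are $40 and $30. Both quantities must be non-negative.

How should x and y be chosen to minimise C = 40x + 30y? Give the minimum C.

Feasible corners and C = 40x + 30y:
  (0, 132) → C = 3960
  (70, 0) → C = 2800
  (46/5, 338/5) → C = 2396
  (16, 54) → C = 2260
The feasible region is unbounded (it extends along (0, 1), (1, 0)), but C strictly increases along every unbounded feasible direction, so there is no improving ray and the minimum is attained at a vertex.

At the optimal vertex, 2x + y = 86 and x + y = 70.
Solving simultaneously gives x = 16, y = 54.

x = 16, y = 54, minimum C = 2260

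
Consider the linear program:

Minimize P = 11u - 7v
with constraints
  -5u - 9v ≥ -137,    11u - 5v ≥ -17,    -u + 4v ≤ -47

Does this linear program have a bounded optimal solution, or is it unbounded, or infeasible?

Extreme points and P = 11u - 7v:
  (971/29, -98/29) → P = 11367/29
  (-101/13, -178/13) → P = 135/13
The feasible region has finitely many vertices and no improving ray; the minimum is 135/13 at (-101/13, -178/13).

bounded optimum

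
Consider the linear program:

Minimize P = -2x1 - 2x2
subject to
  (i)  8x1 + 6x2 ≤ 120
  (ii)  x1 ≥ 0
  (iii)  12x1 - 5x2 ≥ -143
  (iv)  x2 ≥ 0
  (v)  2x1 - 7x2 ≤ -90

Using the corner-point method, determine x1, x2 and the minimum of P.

x1 = 0, x2 = 20, minimum P = -40

Extreme points and P = -2x1 - 2x2:
  (0, 20) → P = -40
  (75/17, 240/17) → P = -630/17
  (0, 90/7) → P = -180/7

The binding constraints are 8x1 + 6x2 = 120 and x1 = 0.
Solving simultaneously gives x1 = 0, x2 = 20.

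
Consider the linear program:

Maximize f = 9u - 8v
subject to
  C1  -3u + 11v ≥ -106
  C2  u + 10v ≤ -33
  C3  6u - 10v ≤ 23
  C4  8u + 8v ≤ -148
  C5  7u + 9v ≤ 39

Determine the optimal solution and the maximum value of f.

Corner points and f = 9u - 8v:
  (-269/12, -63/4) → f = -303/4
  (-152/9, -29/18) → f = -1252/9
  (-81/8, -67/8) → f = -193/8
The feasible region is unbounded (it extends along (-10, 1), (-11, -3)), but f strictly decreases along every unbounded feasible direction, so there is no improving ray and the maximum is attained at a vertex.

The optimum lies where 6u - 10v = 23 and 8u + 8v = -148.
Solving simultaneously gives u = -81/8, v = -67/8.

u = -81/8, v = -67/8, maximum f = -193/8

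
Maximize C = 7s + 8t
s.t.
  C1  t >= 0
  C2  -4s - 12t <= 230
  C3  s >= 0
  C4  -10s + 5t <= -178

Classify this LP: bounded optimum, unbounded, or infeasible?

From the feasible point (89/5, 0), moving in the direction (5, 10) keeps every constraint satisfied while C increases without bound.

unbounded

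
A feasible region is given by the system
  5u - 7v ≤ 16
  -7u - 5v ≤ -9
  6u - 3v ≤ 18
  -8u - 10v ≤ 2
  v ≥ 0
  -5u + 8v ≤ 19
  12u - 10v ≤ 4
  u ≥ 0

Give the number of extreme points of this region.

Pairwise boundary intersections that survive every other constraint:
  (11/13, 8/13)
  (0, 9/5)
  (111/23, 124/23)
  (0, 19/8)

4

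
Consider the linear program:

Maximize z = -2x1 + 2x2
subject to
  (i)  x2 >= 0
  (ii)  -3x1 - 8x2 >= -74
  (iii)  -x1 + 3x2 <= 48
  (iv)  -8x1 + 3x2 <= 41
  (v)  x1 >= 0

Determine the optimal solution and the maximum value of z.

Extreme points and z = -2x1 + 2x2:
  (74/3, 0) → z = -148/3
  (0, 0) → z = 0
  (0, 37/4) → z = 37/2

At the optimal vertex, -3x1 - 8x2 = -74 and x1 = 0.
Solving simultaneously gives x1 = 0, x2 = 37/4.

x1 = 0, x2 = 37/4, maximum z = 37/2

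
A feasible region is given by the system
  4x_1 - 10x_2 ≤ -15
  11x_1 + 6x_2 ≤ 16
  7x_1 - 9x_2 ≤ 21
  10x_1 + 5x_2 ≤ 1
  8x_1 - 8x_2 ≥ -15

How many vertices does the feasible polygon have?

3

Intersecting each pair of boundary lines and keeping only the points that satisfy every inequality leaves:
  (-13/24, 77/60)
  (-5/8, 5/4)
  (-67/120, 79/60)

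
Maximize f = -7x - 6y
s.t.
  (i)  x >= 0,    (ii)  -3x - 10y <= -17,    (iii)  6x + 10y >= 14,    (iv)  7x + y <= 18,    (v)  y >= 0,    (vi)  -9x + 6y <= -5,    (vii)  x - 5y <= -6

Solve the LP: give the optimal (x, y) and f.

Feasible corners and f = -7x - 6y:
  (113/51, 127/51) → f = -1553/51
  (7/3, 5/3) → f = -79/3
  (61/39, 59/39) → f = -781/39

x = 61/39, y = 59/39, maximum f = -781/39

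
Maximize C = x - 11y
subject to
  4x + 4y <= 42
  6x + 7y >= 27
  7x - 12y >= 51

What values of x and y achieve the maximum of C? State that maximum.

The binding constraints are 4x + 4y = 42 and 6x + 7y = 27.
Solving simultaneously gives x = 93/2, y = -36.

x = 93/2, y = -36, maximum C = 885/2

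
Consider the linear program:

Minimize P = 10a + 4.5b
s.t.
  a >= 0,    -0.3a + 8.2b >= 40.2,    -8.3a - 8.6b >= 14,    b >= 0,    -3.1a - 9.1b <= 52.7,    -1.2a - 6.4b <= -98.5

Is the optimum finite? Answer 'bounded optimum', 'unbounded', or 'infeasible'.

infeasible

The boundaries a = 0 and -1.2a - 6.4b = -98.5 meet at (0, 15.390625), but that point violates -8.3a - 8.6b ≥ 14. Every candidate vertex is excluded by some other constraint, so the feasible region is empty.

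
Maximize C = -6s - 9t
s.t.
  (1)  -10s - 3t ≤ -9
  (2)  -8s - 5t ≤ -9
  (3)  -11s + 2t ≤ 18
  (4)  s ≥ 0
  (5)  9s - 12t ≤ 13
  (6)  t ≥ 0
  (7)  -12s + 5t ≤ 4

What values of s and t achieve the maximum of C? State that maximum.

Vertices and C = -6s - 9t:
  (9/13, 9/13) → C = -135/13
  (33/86, 74/43) → C = -765/43
  (9/8, 0) → C = -27/4
  (13/9, 0) → C = -26/3
The feasible region is unbounded (it extends along (4, 3), (5, 12)), but C strictly decreases along every unbounded feasible direction, so there is no improving ray and the maximum is attained at a vertex.

The binding constraints are -8s - 5t = -9 and t = 0.
Solving simultaneously gives s = 9/8, t = 0.

s = 9/8, t = 0, maximum C = -27/4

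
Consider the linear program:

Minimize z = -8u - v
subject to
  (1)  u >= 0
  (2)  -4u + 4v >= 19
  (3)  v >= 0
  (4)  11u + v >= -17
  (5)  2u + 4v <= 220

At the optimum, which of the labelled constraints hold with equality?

(2) and (5)

Corner points and z = -8u - v:
  (0, 19/4) → z = -19/4
  (0, 55) → z = -55
  (67/2, 153/4) → z = -1225/4

The minimum is at (67/2, 153/4). Substituting into each constraint, equality holds for (2) and (5); the remaining constraints have slack.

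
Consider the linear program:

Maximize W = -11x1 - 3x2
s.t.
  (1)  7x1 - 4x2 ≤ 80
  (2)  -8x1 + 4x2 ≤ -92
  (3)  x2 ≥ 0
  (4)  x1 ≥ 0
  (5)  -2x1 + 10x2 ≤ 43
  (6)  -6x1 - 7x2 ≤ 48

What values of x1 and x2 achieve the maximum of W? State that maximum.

x1 = 12, x2 = 1, maximum W = -135

The optimum lies where 7x1 - 4x2 = 80 and -8x1 + 4x2 = -92.
Solving simultaneously gives x1 = 12, x2 = 1.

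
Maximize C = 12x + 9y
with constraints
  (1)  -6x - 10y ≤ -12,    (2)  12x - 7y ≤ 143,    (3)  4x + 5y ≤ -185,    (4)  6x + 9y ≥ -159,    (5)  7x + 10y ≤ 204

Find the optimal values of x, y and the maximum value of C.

Extreme points and C = 12x + 9y:
  (-191, 579/5) → C = -6249/5
  (-283, 171) → C = -1857
  (-574, 2111/5) → C = -15441/5
The feasible region is unbounded (it extends along (-10, 7), (-3, 2)), but C strictly decreases along every unbounded feasible direction, so there is no improving ray and the maximum is attained at a vertex.

At the optimal vertex, -6x - 10y = -12 and 4x + 5y = -185.
Solving simultaneously gives x = -191, y = 579/5.

x = -191, y = 579/5, maximum C = -6249/5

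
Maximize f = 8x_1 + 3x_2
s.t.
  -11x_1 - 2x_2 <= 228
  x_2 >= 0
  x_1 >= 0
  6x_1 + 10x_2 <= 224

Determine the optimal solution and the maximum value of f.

Corner points and f = 8x_1 + 3x_2:
  (0, 0) → f = 0
  (112/3, 0) → f = 896/3
  (0, 112/5) → f = 336/5

At the optimal vertex, x_2 = 0 and 6x_1 + 10x_2 = 224.
Solving simultaneously gives x_1 = 112/3, x_2 = 0.

x_1 = 112/3, x_2 = 0, maximum f = 896/3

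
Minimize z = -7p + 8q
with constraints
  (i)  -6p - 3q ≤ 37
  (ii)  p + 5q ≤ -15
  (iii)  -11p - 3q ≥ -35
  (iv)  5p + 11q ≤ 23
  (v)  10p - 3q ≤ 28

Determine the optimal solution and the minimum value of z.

The optimum lies where -6p - 3q = 37 and 10p - 3q = 28.
Solving simultaneously gives p = -9/16, q = -269/24.

p = -9/16, q = -269/24, minimum z = -4115/48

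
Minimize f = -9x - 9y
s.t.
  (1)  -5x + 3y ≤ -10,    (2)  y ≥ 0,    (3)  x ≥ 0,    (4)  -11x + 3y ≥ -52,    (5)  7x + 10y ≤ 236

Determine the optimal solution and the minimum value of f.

x = 7, y = 25/3, minimum f = -138

Corner points and f = -9x - 9y:
  (2, 0) → f = -18
  (7, 25/3) → f = -138
  (52/11, 0) → f = -468/11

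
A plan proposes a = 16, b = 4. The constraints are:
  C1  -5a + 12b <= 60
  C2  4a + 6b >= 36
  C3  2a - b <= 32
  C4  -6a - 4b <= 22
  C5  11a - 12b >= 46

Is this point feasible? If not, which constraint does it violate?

C1: -32 ≤ 60 ✓
C2: 88 ≥ 36 ✓
C3: 28 ≤ 32 ✓
C4: -112 ≤ 22 ✓
C5: 128 ≥ 46 ✓

feasible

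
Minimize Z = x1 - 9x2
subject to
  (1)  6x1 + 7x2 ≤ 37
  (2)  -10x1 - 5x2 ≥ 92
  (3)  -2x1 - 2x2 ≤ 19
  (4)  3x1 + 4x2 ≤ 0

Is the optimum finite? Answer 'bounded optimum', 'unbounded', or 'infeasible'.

bounded optimum

Corner points and Z = x1 - 9x2:
  (-89/10, -3/5) → Z = -7/2
  (-368/25, 276/25) → Z = -2852/25
  (-38, 57/2) → Z = -589/2
The feasible region has finitely many vertices and no improving ray; the minimum is -589/2 at (-38, 57/2).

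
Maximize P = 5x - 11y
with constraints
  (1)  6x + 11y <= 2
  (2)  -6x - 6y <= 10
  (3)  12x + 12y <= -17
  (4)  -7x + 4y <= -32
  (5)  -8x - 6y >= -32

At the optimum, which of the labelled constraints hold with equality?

(2) and (5)

Vertices and P = 5x - 11y:
  (76/33, -131/33) → P = 607/11
  (21, -68/3) → P = 1063/3
  (79/33, -503/132) → P = 2371/44
  (81/4, -65/3) → P = 4075/12

The maximum is at (21, -68/3). Substituting into each constraint, equality holds for (2) and (5); the remaining constraints have slack.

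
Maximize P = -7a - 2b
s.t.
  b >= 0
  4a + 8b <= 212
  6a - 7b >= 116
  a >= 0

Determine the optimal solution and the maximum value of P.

Corner points and P = -7a - 2b:
  (53, 0) → P = -371
  (58/3, 0) → P = -406/3
  (603/19, 202/19) → P = -4625/19

a = 58/3, b = 0, maximum P = -406/3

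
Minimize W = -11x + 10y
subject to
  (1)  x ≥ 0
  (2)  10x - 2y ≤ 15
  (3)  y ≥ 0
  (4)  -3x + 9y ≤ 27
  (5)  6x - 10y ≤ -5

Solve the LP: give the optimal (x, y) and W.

x = 20/11, y = 35/22, minimum W = -45/11

The optimum lies where 10x - 2y = 15 and 6x - 10y = -5.
Solving simultaneously gives x = 20/11, y = 35/22.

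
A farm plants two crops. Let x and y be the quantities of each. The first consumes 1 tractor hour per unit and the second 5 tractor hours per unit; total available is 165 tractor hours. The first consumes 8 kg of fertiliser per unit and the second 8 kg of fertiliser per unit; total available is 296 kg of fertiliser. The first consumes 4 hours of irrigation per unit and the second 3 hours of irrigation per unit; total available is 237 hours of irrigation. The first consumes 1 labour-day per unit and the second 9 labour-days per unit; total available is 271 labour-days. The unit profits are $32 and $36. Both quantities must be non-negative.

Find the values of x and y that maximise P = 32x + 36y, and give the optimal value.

x = 31/4, y = 117/4, maximum P = 1301

Corner points and P = 32x + 36y:
  (0, 0) → P = 0
  (0, 271/9) → P = 1084
  (37, 0) → P = 1184
  (31/4, 117/4) → P = 1301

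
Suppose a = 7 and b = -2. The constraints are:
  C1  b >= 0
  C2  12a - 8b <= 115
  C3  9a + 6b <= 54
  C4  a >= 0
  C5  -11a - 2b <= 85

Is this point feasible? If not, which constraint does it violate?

Constraint C1: b = -2, which is not ≥ 0. All other constraints are satisfied.

not feasible — violates C1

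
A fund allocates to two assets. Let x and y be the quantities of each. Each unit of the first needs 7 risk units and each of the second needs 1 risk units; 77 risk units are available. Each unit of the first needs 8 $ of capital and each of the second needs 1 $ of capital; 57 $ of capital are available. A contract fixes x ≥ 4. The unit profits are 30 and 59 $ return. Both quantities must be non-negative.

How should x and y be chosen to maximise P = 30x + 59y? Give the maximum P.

Extreme points and P = 30x + 59y:
  (57/8, 0) → P = 855/4
  (4, 0) → P = 120
  (4, 25) → P = 1595

The optimum lies where 8x + y = 57 and x = 4.
Solving simultaneously gives x = 4, y = 25.

x = 4, y = 25, maximum P = 1595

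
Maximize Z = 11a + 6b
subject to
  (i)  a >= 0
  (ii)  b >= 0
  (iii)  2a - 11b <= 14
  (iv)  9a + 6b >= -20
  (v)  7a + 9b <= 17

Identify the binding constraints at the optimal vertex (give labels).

(ii) and (v)

Extreme points and Z = 11a + 6b:
  (0, 0) → Z = 0
  (0, 17/9) → Z = 34/3
  (17/7, 0) → Z = 187/7

The maximum is at (17/7, 0). Substituting into each constraint, equality holds for (ii) and (v); the remaining constraints have slack.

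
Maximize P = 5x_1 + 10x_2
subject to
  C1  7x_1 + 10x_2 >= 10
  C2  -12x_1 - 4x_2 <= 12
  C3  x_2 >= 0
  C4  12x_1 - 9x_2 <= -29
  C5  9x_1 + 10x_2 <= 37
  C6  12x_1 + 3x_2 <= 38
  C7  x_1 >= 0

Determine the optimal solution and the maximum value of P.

Feasible corners and P = 5x_1 + 10x_2:
  (43/201, 235/67) → P = 7265/201
  (0, 29/9) → P = 290/9
  (0, 37/10) → P = 37

x_1 = 0, x_2 = 37/10, maximum P = 37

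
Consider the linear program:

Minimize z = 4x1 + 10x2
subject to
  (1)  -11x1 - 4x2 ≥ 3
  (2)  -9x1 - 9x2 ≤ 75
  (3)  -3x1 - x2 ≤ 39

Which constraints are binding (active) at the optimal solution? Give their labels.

Extreme points and z = 4x1 + 10x2:
  (13/3, -38/3) → z = -328/3
  (-153, 420) → z = 3588
  (-46/3, 7) → z = 26/3

The minimum is at (13/3, -38/3). Substituting into each constraint, equality holds for (1) and (2); the remaining constraints have slack.

(1) and (2)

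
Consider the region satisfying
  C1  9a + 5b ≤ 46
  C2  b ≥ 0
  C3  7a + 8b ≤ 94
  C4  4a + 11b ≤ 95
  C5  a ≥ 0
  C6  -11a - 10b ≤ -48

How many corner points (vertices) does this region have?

5

Of the 15 pairwise boundary intersections, those satisfying every inequality are:
  (46/9, 0)
  (31/79, 671/79)
  (48/11, 0)
  (0, 95/11)
  (0, 24/5)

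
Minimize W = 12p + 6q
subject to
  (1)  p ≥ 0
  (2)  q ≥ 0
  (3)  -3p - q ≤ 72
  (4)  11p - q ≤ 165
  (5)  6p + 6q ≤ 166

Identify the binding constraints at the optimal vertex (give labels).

Extreme points and W = 12p + 6q:
  (0, 0) → W = 0
  (0, 83/3) → W = 166
  (15, 0) → W = 180
  (289/18, 209/18) → W = 787/3

The minimum is at (0, 0). Substituting into each constraint, equality holds for (1) and (2); the remaining constraints have slack.

(1) and (2)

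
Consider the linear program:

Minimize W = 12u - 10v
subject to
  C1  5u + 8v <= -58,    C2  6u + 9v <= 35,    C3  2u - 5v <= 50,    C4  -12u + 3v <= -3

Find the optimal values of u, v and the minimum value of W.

Feasible corners and W = 12u - 10v:
  (110/41, -366/41) → W = 4980/41
  (-50/37, -237/37) → W = 1770/37
  (-5/2, -11) → W = 80

At the optimal vertex, 5u + 8v = -58 and -12u + 3v = -3.
Solving simultaneously gives u = -50/37, v = -237/37.

u = -50/37, v = -237/37, minimum W = 1770/37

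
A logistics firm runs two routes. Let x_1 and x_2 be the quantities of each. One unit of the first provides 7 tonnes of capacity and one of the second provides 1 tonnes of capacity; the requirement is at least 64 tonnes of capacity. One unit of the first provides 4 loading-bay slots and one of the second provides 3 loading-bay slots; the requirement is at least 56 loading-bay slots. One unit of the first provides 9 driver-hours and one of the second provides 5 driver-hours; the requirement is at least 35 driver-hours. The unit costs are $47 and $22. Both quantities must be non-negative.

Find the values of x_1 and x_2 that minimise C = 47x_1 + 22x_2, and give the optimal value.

x_1 = 8, x_2 = 8, minimum C = 552

Vertices and C = 47x_1 + 22x_2:
  (0, 64) → C = 1408
  (14, 0) → C = 658
  (8, 8) → C = 552
The feasible region is unbounded (it extends along (0, 1), (1, 0)), but C strictly increases along every unbounded feasible direction, so there is no improving ray and the minimum is attained at a vertex.

The optimum lies where 7x_1 + x_2 = 64 and 4x_1 + 3x_2 = 56.
Solving simultaneously gives x_1 = 8, x_2 = 8.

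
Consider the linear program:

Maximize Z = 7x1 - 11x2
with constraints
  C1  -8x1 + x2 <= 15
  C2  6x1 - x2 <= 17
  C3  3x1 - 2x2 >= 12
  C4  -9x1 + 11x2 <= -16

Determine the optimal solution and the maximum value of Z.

x1 = -16, x2 = -113, maximum Z = 1131

Feasible corners and Z = 7x1 - 11x2:
  (-16, -113) → Z = 1131
  (-42/13, -141/13) → Z = 1257/13
  (22/9, -7/3) → Z = 385/9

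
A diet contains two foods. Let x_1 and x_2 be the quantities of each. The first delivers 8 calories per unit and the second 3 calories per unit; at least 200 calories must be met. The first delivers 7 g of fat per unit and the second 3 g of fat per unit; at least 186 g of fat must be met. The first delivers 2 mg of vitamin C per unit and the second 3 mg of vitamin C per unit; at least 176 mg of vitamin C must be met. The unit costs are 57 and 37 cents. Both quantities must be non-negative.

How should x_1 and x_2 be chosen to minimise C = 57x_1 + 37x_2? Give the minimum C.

Vertices and C = 57x_1 + 37x_2:
  (0, 200/3) → C = 7400/3
  (88, 0) → C = 5016
  (4, 56) → C = 2300
The feasible region is unbounded (it extends along (0, 1), (1, 0)), but C strictly increases along every unbounded feasible direction, so there is no improving ray and the minimum is attained at a vertex.

x_1 = 4, x_2 = 56, minimum C = 2300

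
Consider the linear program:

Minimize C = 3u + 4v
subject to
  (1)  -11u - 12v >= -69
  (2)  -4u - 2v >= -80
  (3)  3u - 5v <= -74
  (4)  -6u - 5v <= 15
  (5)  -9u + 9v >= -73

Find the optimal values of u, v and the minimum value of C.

u = -89/9, v = 133/15, minimum C = 29/5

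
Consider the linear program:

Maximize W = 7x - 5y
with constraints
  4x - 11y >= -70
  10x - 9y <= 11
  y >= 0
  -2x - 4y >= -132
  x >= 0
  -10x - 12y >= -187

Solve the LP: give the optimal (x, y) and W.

Extreme points and W = 7x - 5y:
  (0, 70/11) → W = -350/11
  (1217/158, 724/79) → W = 1279/158
  (11/10, 0) → W = 77/10
  (121/14, 176/21) → W = 781/42
  (0, 0) → W = 0

At the optimal vertex, 10x - 9y = 11 and -10x - 12y = -187.
Solving simultaneously gives x = 121/14, y = 176/21.

x = 121/14, y = 176/21, maximum W = 781/42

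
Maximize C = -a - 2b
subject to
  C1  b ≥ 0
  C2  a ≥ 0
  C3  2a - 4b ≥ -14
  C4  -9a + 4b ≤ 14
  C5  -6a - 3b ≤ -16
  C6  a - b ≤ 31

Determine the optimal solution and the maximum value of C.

At the optimal vertex, b = 0 and -6a - 3b = -16.
Solving simultaneously gives a = 8/3, b = 0.

a = 8/3, b = 0, maximum C = -8/3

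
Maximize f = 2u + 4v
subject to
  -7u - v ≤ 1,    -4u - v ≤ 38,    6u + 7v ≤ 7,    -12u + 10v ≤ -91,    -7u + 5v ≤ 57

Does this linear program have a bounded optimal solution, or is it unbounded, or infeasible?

bounded optimum

Feasible corners and f = 2u + 4v:
  (37/3, -262/3) → f = -974/3
  (81/82, -649/82) → f = -1217/41
  (707/144, -77/24) → f = -217/72
The feasible region has finitely many vertices and no improving ray; the maximum is -217/72 at (707/144, -77/24).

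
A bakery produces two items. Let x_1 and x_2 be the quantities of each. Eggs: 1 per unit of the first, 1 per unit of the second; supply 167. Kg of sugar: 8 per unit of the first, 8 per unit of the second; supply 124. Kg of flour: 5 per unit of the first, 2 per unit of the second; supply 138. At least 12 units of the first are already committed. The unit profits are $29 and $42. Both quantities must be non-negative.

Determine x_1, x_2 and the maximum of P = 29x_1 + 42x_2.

Corner points and P = 29x_1 + 42x_2:
  (31/2, 0) → P = 899/2
  (12, 0) → P = 348
  (12, 7/2) → P = 495

At the optimal vertex, 8x_1 + 8x_2 = 124 and x_1 = 12.
Solving simultaneously gives x_1 = 12, x_2 = 7/2.

x_1 = 12, x_2 = 7/2, maximum P = 495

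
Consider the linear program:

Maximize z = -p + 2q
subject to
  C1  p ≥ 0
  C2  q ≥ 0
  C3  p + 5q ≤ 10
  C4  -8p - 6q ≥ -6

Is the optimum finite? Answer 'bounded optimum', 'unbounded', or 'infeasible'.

bounded optimum

Extreme points and z = -p + 2q:
  (0, 0) → z = 0
  (0, 1) → z = 2
  (3/4, 0) → z = -3/4
The feasible region has finitely many vertices and no improving ray; the maximum is 2 at (0, 1).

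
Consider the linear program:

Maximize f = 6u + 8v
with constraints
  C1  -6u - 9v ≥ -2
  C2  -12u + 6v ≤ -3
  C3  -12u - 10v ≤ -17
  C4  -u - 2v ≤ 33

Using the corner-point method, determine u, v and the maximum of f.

Extreme points and f = 6u + 8v:
  (133/48, -13/8) → f = 29/8
  (301/3, -200/3) → f = 206/3
  (26, -59/2) → f = -80

The optimum lies where -6u - 9v = -2 and -u - 2v = 33.
Solving simultaneously gives u = 301/3, v = -200/3.

u = 301/3, v = -200/3, maximum f = 206/3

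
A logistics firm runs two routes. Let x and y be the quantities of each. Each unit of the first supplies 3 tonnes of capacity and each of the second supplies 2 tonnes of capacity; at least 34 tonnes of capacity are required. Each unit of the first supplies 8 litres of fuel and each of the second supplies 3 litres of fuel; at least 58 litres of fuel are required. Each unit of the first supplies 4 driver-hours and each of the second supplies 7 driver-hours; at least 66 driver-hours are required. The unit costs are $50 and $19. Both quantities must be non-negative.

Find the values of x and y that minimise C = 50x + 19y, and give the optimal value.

x = 2, y = 14, minimum C = 366

Extreme points and C = 50x + 19y:
  (0, 58/3) → C = 1102/3
  (33/2, 0) → C = 825
  (2, 14) → C = 366
  (106/13, 62/13) → C = 6478/13
The feasible region is unbounded (it extends along (0, 1), (1, 0)), but C strictly increases along every unbounded feasible direction, so there is no improving ray and the minimum is attained at a vertex.

At the optimal vertex, 3x + 2y = 34 and 8x + 3y = 58.
Solving simultaneously gives x = 2, y = 14.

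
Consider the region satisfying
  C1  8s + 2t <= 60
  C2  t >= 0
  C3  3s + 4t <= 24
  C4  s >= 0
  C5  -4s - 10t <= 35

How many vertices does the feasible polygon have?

4

The feasible vertices (each the meet of two boundaries and inside every other half-plane) are:
  (15/2, 0)
  (96/13, 6/13)
  (0, 0)
  (0, 6)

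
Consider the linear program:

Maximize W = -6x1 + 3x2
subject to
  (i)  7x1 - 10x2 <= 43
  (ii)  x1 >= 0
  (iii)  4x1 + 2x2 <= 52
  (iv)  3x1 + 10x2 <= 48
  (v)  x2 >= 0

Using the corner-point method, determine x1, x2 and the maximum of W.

x1 = 0, x2 = 24/5, maximum W = 72/5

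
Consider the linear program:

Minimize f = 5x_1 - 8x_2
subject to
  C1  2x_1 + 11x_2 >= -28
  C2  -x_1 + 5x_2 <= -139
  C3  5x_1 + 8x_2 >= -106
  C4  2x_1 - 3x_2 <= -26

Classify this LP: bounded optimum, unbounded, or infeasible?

The boundaries 2x_1 + 11x_2 = -28 and -x_1 + 5x_2 = -139 meet at (463/7, -102/7), but that point violates 2x_1 - 3x_2 ≤ -26. Every candidate vertex is excluded by some other constraint, so the feasible region is empty.

infeasible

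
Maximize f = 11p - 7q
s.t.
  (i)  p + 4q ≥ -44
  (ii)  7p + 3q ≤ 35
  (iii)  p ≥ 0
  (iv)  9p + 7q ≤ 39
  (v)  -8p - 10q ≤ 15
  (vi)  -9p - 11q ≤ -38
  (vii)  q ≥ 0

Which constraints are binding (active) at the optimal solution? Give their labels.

Vertices and f = 11p - 7q:
  (0, 39/7) → f = -39
  (0, 38/11) → f = -266/11
  (13/3, 0) → f = 143/3
  (38/9, 0) → f = 418/9

The maximum is at (13/3, 0). Substituting into each constraint, equality holds for (iv) and (vii); the remaining constraints have slack.

(iv) and (vii)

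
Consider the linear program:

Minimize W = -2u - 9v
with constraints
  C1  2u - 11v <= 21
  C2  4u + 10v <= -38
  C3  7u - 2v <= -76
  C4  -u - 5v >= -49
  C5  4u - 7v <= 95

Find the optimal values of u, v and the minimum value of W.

The feasible region is unbounded (it extends along (-5, 1), (-11, -2)), but W strictly increases along every unbounded feasible direction, so there is no improving ray and the minimum is attained at a vertex.

At the optimal vertex, 4u + 10v = -38 and -u - 5v = -49.
Solving simultaneously gives u = -68, v = 117/5.

u = -68, v = 117/5, minimum W = -373/5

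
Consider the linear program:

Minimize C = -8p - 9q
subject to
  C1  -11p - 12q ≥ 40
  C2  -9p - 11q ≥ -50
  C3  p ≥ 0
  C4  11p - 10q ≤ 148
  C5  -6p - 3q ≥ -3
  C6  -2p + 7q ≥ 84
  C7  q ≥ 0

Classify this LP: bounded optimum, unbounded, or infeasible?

The boundaries -11p - 12q = 40 and -9p - 11q = -50 meet at (-80, 70), but that point violates p ≥ 0. Every candidate vertex is excluded by some other constraint, so the feasible region is empty.

infeasible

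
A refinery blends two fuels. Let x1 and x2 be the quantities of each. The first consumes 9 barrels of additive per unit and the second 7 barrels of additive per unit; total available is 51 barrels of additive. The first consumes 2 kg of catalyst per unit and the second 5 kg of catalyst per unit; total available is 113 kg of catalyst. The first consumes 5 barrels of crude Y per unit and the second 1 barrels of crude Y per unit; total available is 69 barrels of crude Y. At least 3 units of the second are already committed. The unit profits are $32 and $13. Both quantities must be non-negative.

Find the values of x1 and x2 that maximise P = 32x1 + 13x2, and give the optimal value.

x1 = 10/3, x2 = 3, maximum P = 437/3

Vertices and P = 32x1 + 13x2:
  (0, 51/7) → P = 663/7
  (0, 3) → P = 39
  (10/3, 3) → P = 437/3

The binding constraints are 9x1 + 7x2 = 51 and x2 = 3.
Solving simultaneously gives x1 = 10/3, x2 = 3.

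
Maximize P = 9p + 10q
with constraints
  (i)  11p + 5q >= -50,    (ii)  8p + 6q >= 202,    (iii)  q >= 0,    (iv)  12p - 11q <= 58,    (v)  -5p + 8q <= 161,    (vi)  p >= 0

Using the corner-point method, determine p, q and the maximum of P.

Feasible corners and P = 9p + 10q:
  (257/16, 49/4) → P = 4273/16
  (325/47, 1149/47) → P = 14415/47
  (2235/41, 2222/41) → P = 42335/41

The optimum lies where 12p - 11q = 58 and -5p + 8q = 161.
Solving simultaneously gives p = 2235/41, q = 2222/41.

p = 2235/41, q = 2222/41, maximum P = 42335/41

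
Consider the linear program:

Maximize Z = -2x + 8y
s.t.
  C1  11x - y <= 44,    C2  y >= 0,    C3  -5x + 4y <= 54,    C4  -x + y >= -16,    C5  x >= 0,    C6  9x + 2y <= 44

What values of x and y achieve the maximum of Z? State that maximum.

x = 34/23, y = 353/23, maximum Z = 2756/23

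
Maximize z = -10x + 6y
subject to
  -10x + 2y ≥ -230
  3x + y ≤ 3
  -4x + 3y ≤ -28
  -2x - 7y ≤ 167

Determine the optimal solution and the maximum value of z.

Feasible corners and z = -10x + 6y:
  (37/13, -72/13) → z = -802/13
  (188/19, -507/19) → z = -4922/19
  (-305/34, -362/17) → z = -647/17

x = -305/34, y = -362/17, maximum z = -647/17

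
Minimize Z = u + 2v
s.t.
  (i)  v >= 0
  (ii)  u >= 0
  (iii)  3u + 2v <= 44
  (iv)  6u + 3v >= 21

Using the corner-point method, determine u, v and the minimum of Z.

Feasible corners and Z = u + 2v:
  (44/3, 0) → Z = 44/3
  (7/2, 0) → Z = 7/2
  (0, 22) → Z = 44
  (0, 7) → Z = 14

The optimum lies where v = 0 and 6u + 3v = 21.
Solving simultaneously gives u = 7/2, v = 0.

u = 7/2, v = 0, minimum Z = 7/2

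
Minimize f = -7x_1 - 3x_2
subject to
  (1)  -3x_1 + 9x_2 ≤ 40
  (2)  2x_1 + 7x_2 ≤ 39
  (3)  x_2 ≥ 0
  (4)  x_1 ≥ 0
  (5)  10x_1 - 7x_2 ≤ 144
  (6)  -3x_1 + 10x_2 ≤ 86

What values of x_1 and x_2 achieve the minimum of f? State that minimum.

x_1 = 61/4, x_2 = 17/14, minimum f = -3091/28

At the optimal vertex, 2x_1 + 7x_2 = 39 and 10x_1 - 7x_2 = 144.
Solving simultaneously gives x_1 = 61/4, x_2 = 17/14.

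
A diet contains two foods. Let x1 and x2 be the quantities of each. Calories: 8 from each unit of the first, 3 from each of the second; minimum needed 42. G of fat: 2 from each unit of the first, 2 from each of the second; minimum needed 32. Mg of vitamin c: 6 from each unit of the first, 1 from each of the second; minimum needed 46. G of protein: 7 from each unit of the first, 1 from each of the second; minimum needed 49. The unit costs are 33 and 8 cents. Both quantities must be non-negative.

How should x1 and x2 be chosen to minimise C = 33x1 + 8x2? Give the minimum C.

x1 = 6, x2 = 10, minimum C = 278

Extreme points and C = 33x1 + 8x2:
  (0, 49) → C = 392
  (16, 0) → C = 528
  (6, 10) → C = 278
  (3, 28) → C = 323
The feasible region is unbounded (it extends along (0, 1), (1, 0)), but C strictly increases along every unbounded feasible direction, so there is no improving ray and the minimum is attained at a vertex.

At the optimal vertex, 2x1 + 2x2 = 32 and 6x1 + x2 = 46.
Solving simultaneously gives x1 = 6, x2 = 10.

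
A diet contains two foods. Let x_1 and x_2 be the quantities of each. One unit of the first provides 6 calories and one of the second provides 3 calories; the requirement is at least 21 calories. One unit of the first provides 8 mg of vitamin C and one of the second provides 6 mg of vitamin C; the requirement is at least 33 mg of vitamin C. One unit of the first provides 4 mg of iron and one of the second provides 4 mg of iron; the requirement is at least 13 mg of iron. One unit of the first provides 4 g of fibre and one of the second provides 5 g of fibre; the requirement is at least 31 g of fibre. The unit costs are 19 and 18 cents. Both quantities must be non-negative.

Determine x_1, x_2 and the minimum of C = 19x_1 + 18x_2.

x_1 = 2/3, x_2 = 17/3, minimum C = 344/3

Feasible corners and C = 19x_1 + 18x_2:
  (0, 7) → C = 126
  (31/4, 0) → C = 589/4
  (2/3, 17/3) → C = 344/3
The feasible region is unbounded (it extends along (0, 1), (1, 0)), but C strictly increases along every unbounded feasible direction, so there is no improving ray and the minimum is attained at a vertex.

At the optimal vertex, 6x_1 + 3x_2 = 21 and 4x_1 + 5x_2 = 31.
Solving simultaneously gives x_1 = 2/3, x_2 = 17/3.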